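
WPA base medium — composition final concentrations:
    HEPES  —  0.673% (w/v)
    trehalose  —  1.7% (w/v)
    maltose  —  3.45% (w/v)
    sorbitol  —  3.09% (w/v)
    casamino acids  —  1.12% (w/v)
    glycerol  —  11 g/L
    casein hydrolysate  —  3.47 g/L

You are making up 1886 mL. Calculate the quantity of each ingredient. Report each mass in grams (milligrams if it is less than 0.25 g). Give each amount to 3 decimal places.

HEPES 12.693 g; trehalose 32.062 g; maltose 65.067 g; sorbitol 58.277 g; casamino acids 21.123 g; glycerol 20.746 g; casein hydrolysate 6.544 g

Target volume = 1886 mL = 1.886 L.
HEPES: 0.673% w/v = 6.73 g/L → 6.73 × 1.886 L = 12.693 g
trehalose: 1.7 g per 100 mL × 1886 mL ÷ 100 = 32.062 g
maltose: 3.45 g per 100 mL × 1886 mL ÷ 100 = 65.067 g
sorbitol: 3.09% w/v = 30.9 g/L → 30.9 × 1.886 L = 58.277 g
casamino acids: 1.12 g per 100 mL × 1886 mL ÷ 100 = 21.123 g
glycerol: 11 g/L × 1.886 L = 20.746 g
casein hydrolysate: 3.47 g/L × 1.886 L = 6.544 g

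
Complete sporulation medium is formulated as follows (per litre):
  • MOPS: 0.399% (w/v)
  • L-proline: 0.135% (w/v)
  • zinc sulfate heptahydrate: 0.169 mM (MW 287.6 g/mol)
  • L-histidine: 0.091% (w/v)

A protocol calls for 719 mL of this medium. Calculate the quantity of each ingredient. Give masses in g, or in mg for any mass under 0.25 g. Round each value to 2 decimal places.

Target volume = 719 mL = 0.719 L.
MOPS: 0.399% w/v = 3.99 g/L → 3.99 × 0.719 L = 2.87 g
L-proline: 0.135% w/v = 1.35 g/L → 1.35 × 0.719 L = 0.97 g
zinc sulfate heptahydrate: 0.169 mmol/L × 287.6 mg/mmol × 0.719 L = 34.95 mg
L-histidine: 0.091 g per 100 mL × 719 mL ÷ 100 = 0.65 g

MOPS 2.87 g; L-proline 0.97 g; zinc sulfate heptahydrate 34.95 mg; L-histidine 0.65 g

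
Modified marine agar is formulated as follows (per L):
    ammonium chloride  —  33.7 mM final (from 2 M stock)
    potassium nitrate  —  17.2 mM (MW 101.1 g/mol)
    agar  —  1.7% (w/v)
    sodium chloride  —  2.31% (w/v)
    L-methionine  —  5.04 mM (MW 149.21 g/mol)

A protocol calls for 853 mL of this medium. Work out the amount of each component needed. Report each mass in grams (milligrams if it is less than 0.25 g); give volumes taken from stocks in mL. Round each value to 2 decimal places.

Scale factor relative to 1 L: 0.853.
ammonium chloride: V = C2·V2/C1 = 33.7 mM × 853 mL ÷ 2000 mM = 14.37 mL
potassium nitrate: 17.2 mmol/L × 101.1 g/mol × 0.853 L ÷ 1000 = 1.48 g
agar: 1.7% w/v = 17 g/L → 17 × 0.853 L = 14.50 g
sodium chloride: 2.31% w/v = 23.1 g/L → 23.1 × 0.853 L = 19.70 g
L-methionine: 5.04 mmol/L × 149.21 g/mol × 0.853 L ÷ 1000 = 0.64 g

ammonium chloride 14.37 mL; potassium nitrate 1.48 g; agar 14.50 g; sodium chloride 19.70 g; L-methionine 0.64 g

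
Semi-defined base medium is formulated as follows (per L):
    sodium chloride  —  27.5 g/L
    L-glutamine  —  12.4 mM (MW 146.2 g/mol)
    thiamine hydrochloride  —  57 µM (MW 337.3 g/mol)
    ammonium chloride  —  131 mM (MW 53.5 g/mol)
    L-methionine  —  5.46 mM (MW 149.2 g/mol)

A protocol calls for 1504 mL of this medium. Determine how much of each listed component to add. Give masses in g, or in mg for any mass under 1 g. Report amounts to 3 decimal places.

Target volume = 1504 mL = 1.504 L.
sodium chloride: 27.5 g/L × 1.504 L = 41.360 g
L-glutamine: 12.4 mmol/L × 146.2 g/mol × 1.504 L ÷ 1000 = 2.727 g
thiamine hydrochloride: 57 µmol/L × 337.3 g/mol × 1.504 L ÷ 1000 = 28.916 mg
ammonium chloride: 131 mmol/L × 53.5 g/mol × 1.504 L ÷ 1000 = 10.541 g
L-methionine: 5.46 mmol/L × 149.2 g/mol × 1.504 L ÷ 1000 = 1.225 g

sodium chloride 41.360 g; L-glutamine 2.727 g; thiamine hydrochloride 28.916 mg; ammonium chloride 10.541 g; L-methionine 1.225 g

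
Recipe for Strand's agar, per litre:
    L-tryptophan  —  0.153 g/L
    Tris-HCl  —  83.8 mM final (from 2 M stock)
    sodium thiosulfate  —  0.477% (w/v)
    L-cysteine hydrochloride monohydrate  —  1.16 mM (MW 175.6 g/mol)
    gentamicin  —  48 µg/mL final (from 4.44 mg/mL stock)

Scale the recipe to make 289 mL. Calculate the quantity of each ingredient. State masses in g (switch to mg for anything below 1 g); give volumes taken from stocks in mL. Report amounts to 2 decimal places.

Target volume = 289 mL = 0.289 L.
L-tryptophan: 0.153 g/L × 0.289 L = 0.044217 g = 44.22 mg
Tris-HCl: C1V1 = C2V2 → 83.8 mM × 289 mL ÷ 2000 mM = 12.11 mL
sodium thiosulfate: 0.477% w/v = 4.77 g/L → 4.77 × 0.289 L = 1.38 g
L-cysteine hydrochloride monohydrate: 1.16 mmol/L × 175.6 mg/mmol × 0.289 L = 58.87 mg
gentamicin: V = C2·V2/C1 = 48 µg/mL × 289 mL ÷ 4440 µg/mL = 3.12 mL

L-tryptophan 44.22 mg; Tris-HCl 12.11 mL; sodium thiosulfate 1.38 g; L-cysteine hydrochloride monohydrate 58.87 mg; gentamicin 3.12 mL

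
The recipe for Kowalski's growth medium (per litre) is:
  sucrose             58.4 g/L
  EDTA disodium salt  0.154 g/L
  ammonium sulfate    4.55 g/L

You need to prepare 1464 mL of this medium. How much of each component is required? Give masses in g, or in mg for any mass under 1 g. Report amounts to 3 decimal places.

sucrose 85.498 g; EDTA disodium salt 225.456 mg; ammonium sulfate 6.661 g

Target volume = 1464 mL = 1.464 L.
sucrose: 58.4 g/L × 1.464 L = 85.498 g
EDTA disodium salt: 0.154 g/L × 1.464 L = 0.225456 g = 225.456 mg
ammonium sulfate: 4.55 g/L × 1.464 L = 6.661 g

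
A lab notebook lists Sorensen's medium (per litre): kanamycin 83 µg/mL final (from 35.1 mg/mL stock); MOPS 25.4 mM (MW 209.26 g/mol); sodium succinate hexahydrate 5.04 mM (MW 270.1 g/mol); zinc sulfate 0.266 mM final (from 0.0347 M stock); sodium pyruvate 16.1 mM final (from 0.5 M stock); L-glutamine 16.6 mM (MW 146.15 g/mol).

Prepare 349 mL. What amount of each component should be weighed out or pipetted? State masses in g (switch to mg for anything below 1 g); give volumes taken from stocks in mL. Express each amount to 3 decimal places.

kanamycin 0.825 mL; MOPS 1.855 g; sodium succinate hexahydrate 475.095 mg; zinc sulfate 2.675 mL; sodium pyruvate 11.238 mL; L-glutamine 846.705 mg

Target volume = 349 mL = 0.349 L.
kanamycin: dilute stock: 83 µg/mL × 349 mL ÷ 35100 µg/mL = 0.825 mL
MOPS: 25.4 mmol/L × 209.26 g/mol × 0.349 L ÷ 1000 = 1.855 g
sodium succinate hexahydrate: 5.04 mmol/L × 270.1 mg/mmol × 0.349 L = 475.095 mg
zinc sulfate: V = C2·V2/C1 = 0.266 mM × 349 mL ÷ 34.7 mM = 2.675 mL
sodium pyruvate: C1V1 = C2V2 → 16.1 mM × 349 mL ÷ 500 mM = 11.238 mL
L-glutamine: 16.6 mmol/L × 146.15 mg/mmol × 0.349 L = 846.705 mg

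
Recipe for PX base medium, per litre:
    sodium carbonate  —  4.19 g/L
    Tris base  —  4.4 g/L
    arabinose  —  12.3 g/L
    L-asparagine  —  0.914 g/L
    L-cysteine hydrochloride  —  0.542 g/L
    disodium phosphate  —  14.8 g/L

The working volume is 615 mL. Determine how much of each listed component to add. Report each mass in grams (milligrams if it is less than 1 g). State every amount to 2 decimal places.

sodium carbonate 2.58 g; Tris base 2.71 g; arabinose 7.56 g; L-asparagine 562.11 mg; L-cysteine hydrochloride 333.33 mg; disodium phosphate 9.10 g

Target volume = 615 mL = 0.615 L.
sodium carbonate: 4.19 g/L × 0.615 L = 2.58 g
Tris base: 4.4 g/L × 0.615 L = 2.71 g
arabinose: 12.3 g/L × 0.615 L = 7.56 g
L-asparagine: 0.914 g/L × 0.615 L = 0.56211 g = 562.11 mg
L-cysteine hydrochloride: 0.542 g/L × 0.615 L = 0.33333 g = 333.33 mg
disodium phosphate: 14.8 g/L × 0.615 L = 9.10 g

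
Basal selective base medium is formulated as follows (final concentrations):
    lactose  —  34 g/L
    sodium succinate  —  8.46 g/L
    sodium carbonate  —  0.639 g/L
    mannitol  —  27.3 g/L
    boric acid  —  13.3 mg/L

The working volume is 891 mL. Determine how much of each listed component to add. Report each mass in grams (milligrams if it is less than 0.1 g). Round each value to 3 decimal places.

Scale factor relative to 1 L: 0.891.
lactose: 34 g/L × 0.891 L = 30.294 g
sodium succinate: 8.46 g/L × 0.891 L = 7.538 g
sodium carbonate: 0.639 g/L × 0.891 L = 0.569 g
mannitol: 27.3 g/L × 0.891 L = 24.324 g
boric acid: 13.3 mg/L × 0.891 L = 11.850 mg

lactose 30.294 g; sodium succinate 7.538 g; sodium carbonate 0.569 g; mannitol 24.324 g; boric acid 11.850 mg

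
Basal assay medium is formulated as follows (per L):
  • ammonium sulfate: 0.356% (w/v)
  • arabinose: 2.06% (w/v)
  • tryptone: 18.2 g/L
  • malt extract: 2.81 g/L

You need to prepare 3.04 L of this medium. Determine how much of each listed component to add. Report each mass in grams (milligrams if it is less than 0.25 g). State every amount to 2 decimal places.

Scale factor relative to 1 L: 3.04.
ammonium sulfate: 0.356 g per 100 mL × 3040 mL ÷ 100 = 10.82 g
arabinose: 2.06% w/v = 20.6 g/L → 20.6 × 3.04 L = 62.62 g
tryptone: 18.2 g/L × 3.04 L = 55.33 g
malt extract: 2.81 g/L × 3.04 L = 8.54 g

ammonium sulfate 10.82 g; arabinose 62.62 g; tryptone 55.33 g; malt extract 8.54 g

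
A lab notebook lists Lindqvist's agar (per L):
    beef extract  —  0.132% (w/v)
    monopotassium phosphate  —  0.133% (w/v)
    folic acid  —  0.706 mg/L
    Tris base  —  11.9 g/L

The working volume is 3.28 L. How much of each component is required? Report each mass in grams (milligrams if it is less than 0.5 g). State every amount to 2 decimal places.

beef extract 4.33 g; monopotassium phosphate 4.36 g; folic acid 2.32 mg; Tris base 39.03 g

Working volume: 3.28 L.
beef extract: 0.132 g per 100 mL × 3280 mL ÷ 100 = 4.33 g
monopotassium phosphate: 0.133 g per 100 mL × 3280 mL ÷ 100 = 4.36 g
folic acid: 0.706 mg/L × 3.28 L = 2.32 mg
Tris base: 11.9 g/L × 3.28 L = 39.03 g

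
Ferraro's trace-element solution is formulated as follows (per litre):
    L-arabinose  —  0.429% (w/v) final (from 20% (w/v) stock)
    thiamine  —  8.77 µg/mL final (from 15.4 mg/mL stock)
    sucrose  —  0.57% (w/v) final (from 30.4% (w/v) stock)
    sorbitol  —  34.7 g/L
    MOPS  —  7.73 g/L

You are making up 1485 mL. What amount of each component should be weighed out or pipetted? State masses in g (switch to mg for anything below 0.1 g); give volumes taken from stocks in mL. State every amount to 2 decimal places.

Scale factor relative to 1 L: 1.485.
L-arabinose: V = C2·V2/C1 = 0.429% ÷ 20% × 1485 mL = 31.85 mL
thiamine: dilute stock: 8.77 µg/mL × 1485 mL ÷ 15400 µg/mL = 0.85 mL
sucrose: C1V1 = C2V2 → 0.57% ÷ 30.4% × 1485 mL = 27.84 mL
sorbitol: 34.7 g/L × 1.485 L = 51.53 g
MOPS: 7.73 g/L × 1.485 L = 11.48 g

L-arabinose 31.85 mL; thiamine 0.85 mL; sucrose 27.84 mL; sorbitol 51.53 g; MOPS 11.48 g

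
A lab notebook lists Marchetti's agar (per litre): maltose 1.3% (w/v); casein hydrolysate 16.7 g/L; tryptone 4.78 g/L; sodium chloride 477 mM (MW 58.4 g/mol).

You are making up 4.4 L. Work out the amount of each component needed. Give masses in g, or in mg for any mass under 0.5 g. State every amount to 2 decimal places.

maltose 57.20 g; casein hydrolysate 73.48 g; tryptone 21.03 g; sodium chloride 122.57 g

Scale factor relative to 1 L: 4.4.
maltose: 1.3 g per 100 mL × 4400 mL ÷ 100 = 57.20 g
casein hydrolysate: 16.7 g/L × 4.4 L = 73.48 g
tryptone: 4.78 g/L × 4.4 L = 21.03 g
sodium chloride: 477 mmol/L × 58.4 g/mol × 4.4 L ÷ 1000 = 122.57 g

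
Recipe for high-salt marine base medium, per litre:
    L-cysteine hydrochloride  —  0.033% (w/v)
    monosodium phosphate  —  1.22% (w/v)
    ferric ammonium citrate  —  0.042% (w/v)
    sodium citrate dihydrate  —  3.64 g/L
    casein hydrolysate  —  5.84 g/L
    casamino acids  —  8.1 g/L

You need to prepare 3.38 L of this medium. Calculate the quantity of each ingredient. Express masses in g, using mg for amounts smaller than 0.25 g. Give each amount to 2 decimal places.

L-cysteine hydrochloride 1.12 g; monosodium phosphate 41.24 g; ferric ammonium citrate 1.42 g; sodium citrate dihydrate 12.30 g; casein hydrolysate 19.74 g; casamino acids 27.38 g

Working volume: 3.38 L.
L-cysteine hydrochloride: 0.033 g per 100 mL × 3380 mL ÷ 100 = 1.12 g
monosodium phosphate: 1.22% w/v = 12.2 g/L → 12.2 × 3.38 L = 41.24 g
ferric ammonium citrate: 0.042% w/v = 0.42 g/L → 0.42 × 3.38 L = 1.42 g
sodium citrate dihydrate: 3.64 g/L × 3.38 L = 12.30 g
casein hydrolysate: 5.84 g/L × 3.38 L = 19.74 g
casamino acids: 8.1 g/L × 3.38 L = 27.38 g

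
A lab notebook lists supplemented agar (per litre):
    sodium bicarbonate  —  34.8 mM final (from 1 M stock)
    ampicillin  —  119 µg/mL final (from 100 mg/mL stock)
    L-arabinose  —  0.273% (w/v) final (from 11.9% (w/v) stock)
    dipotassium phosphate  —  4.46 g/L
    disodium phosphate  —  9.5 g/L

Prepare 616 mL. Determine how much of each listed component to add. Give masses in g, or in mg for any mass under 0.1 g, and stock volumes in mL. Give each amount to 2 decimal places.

Working volume: 616 mL = 0.616 L.
sodium bicarbonate: V = C2·V2/C1 = 34.8 mM × 616 mL ÷ 1000 mM = 21.44 mL
ampicillin: dilute stock: 119 µg/mL × 616 mL ÷ 100000 µg/mL = 0.73 mL
L-arabinose: dilute stock: 0.273% ÷ 11.9% × 616 mL = 14.13 mL
dipotassium phosphate: 4.46 g/L × 0.616 L = 2.75 g
disodium phosphate: 9.5 g/L × 0.616 L = 5.85 g

sodium bicarbonate 21.44 mL; ampicillin 0.73 mL; L-arabinose 14.13 mL; dipotassium phosphate 2.75 g; disodium phosphate 5.85 g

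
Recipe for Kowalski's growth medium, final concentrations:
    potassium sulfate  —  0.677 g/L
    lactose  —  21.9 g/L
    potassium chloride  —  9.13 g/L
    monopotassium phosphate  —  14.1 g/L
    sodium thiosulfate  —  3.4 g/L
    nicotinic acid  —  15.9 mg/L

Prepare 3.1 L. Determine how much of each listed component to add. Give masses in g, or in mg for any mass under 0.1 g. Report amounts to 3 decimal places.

Scale factor relative to 1 L: 3.1.
potassium sulfate: 0.677 g/L × 3.1 L = 2.099 g
lactose: 21.9 g/L × 3.1 L = 67.890 g
potassium chloride: 9.13 g/L × 3.1 L = 28.303 g
monopotassium phosphate: 14.1 g/L × 3.1 L = 43.710 g
sodium thiosulfate: 3.4 g/L × 3.1 L = 10.540 g
nicotinic acid: 15.9 mg/L × 3.1 L = 49.290 mg

potassium sulfate 2.099 g; lactose 67.890 g; potassium chloride 28.303 g; monopotassium phosphate 43.710 g; sodium thiosulfate 10.540 g; nicotinic acid 49.290 mg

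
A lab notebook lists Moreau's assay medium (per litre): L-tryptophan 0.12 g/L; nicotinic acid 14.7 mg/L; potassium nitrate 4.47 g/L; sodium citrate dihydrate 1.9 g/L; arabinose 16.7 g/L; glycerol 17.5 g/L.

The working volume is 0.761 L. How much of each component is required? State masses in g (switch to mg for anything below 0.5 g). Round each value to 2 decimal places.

L-tryptophan 91.32 mg; nicotinic acid 11.19 mg; potassium nitrate 3.40 g; sodium citrate dihydrate 1.45 g; arabinose 12.71 g; glycerol 13.32 g

Working volume: 0.761 L.
L-tryptophan: 0.12 g/L × 0.761 L = 0.09132 g = 91.32 mg
nicotinic acid: 14.7 mg/L × 0.761 L = 11.19 mg
potassium nitrate: 4.47 g/L × 0.761 L = 3.40 g
sodium citrate dihydrate: 1.9 g/L × 0.761 L = 1.45 g
arabinose: 16.7 g/L × 0.761 L = 12.71 g
glycerol: 17.5 g/L × 0.761 L = 13.32 g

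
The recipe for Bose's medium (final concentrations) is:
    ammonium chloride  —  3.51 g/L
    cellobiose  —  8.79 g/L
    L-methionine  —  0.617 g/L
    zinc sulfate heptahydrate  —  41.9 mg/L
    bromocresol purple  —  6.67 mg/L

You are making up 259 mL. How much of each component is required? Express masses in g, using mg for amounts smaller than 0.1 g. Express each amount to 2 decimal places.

ammonium chloride 0.91 g; cellobiose 2.28 g; L-methionine 0.16 g; zinc sulfate heptahydrate 10.85 mg; bromocresol purple 1.73 mg

Target volume = 259 mL = 0.259 L.
ammonium chloride: 3.51 g/L × 0.259 L = 0.91 g
cellobiose: 8.79 g/L × 0.259 L = 2.28 g
L-methionine: 0.617 g/L × 0.259 L = 0.16 g
zinc sulfate heptahydrate: 41.9 mg/L × 0.259 L = 10.85 mg
bromocresol purple: 6.67 mg/L × 0.259 L = 1.73 mg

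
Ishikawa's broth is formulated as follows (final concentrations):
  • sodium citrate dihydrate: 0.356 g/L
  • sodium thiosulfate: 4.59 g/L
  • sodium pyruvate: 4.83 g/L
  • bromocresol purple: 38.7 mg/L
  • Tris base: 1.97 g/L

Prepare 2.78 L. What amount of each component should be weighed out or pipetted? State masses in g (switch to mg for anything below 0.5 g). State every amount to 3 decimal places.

Working volume: 2.78 L.
sodium citrate dihydrate: 0.356 g/L × 2.78 L = 0.990 g
sodium thiosulfate: 4.59 g/L × 2.78 L = 12.760 g
sodium pyruvate: 4.83 g/L × 2.78 L = 13.427 g
bromocresol purple: 38.7 mg/L × 2.78 L = 107.586 mg
Tris base: 1.97 g/L × 2.78 L = 5.477 g

sodium citrate dihydrate 0.990 g; sodium thiosulfate 12.760 g; sodium pyruvate 13.427 g; bromocresol purple 107.586 mg; Tris base 5.477 g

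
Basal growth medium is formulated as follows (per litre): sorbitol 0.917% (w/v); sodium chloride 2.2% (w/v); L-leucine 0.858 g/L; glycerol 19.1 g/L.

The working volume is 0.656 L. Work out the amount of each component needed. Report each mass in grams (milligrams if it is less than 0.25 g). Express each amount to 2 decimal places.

Scale factor relative to 1 L: 0.656.
sorbitol: 0.917% w/v = 9.17 g/L → 9.17 × 0.656 L = 6.02 g
sodium chloride: 2.2% w/v = 22 g/L → 22 × 0.656 L = 14.43 g
L-leucine: 0.858 g/L × 0.656 L = 0.56 g
glycerol: 19.1 g/L × 0.656 L = 12.53 g

sorbitol 6.02 g; sodium chloride 14.43 g; L-leucine 0.56 g; glycerol 12.53 g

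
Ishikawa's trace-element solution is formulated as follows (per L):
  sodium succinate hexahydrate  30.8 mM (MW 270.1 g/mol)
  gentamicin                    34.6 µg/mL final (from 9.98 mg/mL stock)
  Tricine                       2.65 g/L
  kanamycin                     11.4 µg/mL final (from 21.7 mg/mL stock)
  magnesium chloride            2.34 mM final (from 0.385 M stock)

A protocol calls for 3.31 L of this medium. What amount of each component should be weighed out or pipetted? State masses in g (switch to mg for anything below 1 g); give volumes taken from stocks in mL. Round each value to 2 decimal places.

Working volume: 3.31 L.
sodium succinate hexahydrate: 30.8 mmol/L × 270.1 g/mol × 3.31 L ÷ 1000 = 27.54 g
gentamicin: V = C2·V2/C1 = 34.6 µg/mL × 3310 mL ÷ 9980 µg/mL = 11.48 mL
Tricine: 2.65 g/L × 3.31 L = 8.77 g
kanamycin: dilute stock: 11.4 µg/mL × 3310 mL ÷ 21700 µg/mL = 1.74 mL
magnesium chloride: dilute stock: 2.34 mM × 3310 mL ÷ 385 mM = 20.12 mL

sodium succinate hexahydrate 27.54 g; gentamicin 11.48 mL; Tricine 8.77 g; kanamycin 1.74 mL; magnesium chloride 20.12 mL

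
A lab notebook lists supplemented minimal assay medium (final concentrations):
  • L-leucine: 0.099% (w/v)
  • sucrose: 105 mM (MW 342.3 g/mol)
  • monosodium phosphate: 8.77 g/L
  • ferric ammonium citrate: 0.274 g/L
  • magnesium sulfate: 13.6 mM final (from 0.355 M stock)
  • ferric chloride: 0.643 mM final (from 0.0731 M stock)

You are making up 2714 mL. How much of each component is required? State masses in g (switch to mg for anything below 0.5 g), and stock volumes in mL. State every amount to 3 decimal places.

Target volume = 2714 mL = 2.714 L.
L-leucine: 0.099% w/v = 0.99 g/L → 0.99 × 2.714 L = 2.687 g
sucrose: 105 mmol/L × 342.3 g/mol × 2.714 L ÷ 1000 = 97.545 g
monosodium phosphate: 8.77 g/L × 2.714 L = 23.802 g
ferric ammonium citrate: 0.274 g/L × 2.714 L = 0.744 g
magnesium sulfate: V = C2·V2/C1 = 13.6 mM × 2714 mL ÷ 355 mM = 103.973 mL
ferric chloride: V = C2·V2/C1 = 0.643 mM × 2714 mL ÷ 73.1 mM = 23.873 mL

L-leucine 2.687 g; sucrose 97.545 g; monosodium phosphate 23.802 g; ferric ammonium citrate 0.744 g; magnesium sulfate 103.973 mL; ferric chloride 23.873 mL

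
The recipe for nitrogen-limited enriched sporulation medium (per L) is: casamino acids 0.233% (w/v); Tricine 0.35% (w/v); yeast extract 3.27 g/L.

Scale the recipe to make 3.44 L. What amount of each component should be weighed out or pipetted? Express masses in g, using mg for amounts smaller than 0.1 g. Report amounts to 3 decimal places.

casamino acids 8.015 g; Tricine 12.040 g; yeast extract 11.249 g

Scale factor relative to 1 L: 3.44.
casamino acids: 0.233 g per 100 mL × 3440 mL ÷ 100 = 8.015 g
Tricine: 0.35% w/v = 3.5 g/L → 3.5 × 3.44 L = 12.040 g
yeast extract: 3.27 g/L × 3.44 L = 11.249 g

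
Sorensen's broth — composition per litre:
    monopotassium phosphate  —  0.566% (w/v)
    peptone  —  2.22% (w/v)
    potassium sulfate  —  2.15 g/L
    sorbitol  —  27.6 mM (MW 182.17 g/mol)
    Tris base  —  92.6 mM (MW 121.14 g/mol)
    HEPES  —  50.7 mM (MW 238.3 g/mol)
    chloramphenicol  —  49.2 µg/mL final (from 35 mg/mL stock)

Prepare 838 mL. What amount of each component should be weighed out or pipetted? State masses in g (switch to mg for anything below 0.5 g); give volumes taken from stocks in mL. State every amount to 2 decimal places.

monopotassium phosphate 4.74 g; peptone 18.60 g; potassium sulfate 1.80 g; sorbitol 4.21 g; Tris base 9.40 g; HEPES 10.12 g; chloramphenicol 1.18 mL

Scale factor relative to 1 L: 0.838.
monopotassium phosphate: 0.566 g per 100 mL × 838 mL ÷ 100 = 4.74 g
peptone: 2.22% w/v = 22.2 g/L → 22.2 × 0.838 L = 18.60 g
potassium sulfate: 2.15 g/L × 0.838 L = 1.80 g
sorbitol: 27.6 mmol/L × 182.17 g/mol × 0.838 L ÷ 1000 = 4.21 g
Tris base: 92.6 mmol/L × 121.14 g/mol × 0.838 L ÷ 1000 = 9.40 g
HEPES: 50.7 mmol/L × 238.3 g/mol × 0.838 L ÷ 1000 = 10.12 g
chloramphenicol: dilute stock: 49.2 µg/mL × 838 mL ÷ 35000 µg/mL = 1.18 mL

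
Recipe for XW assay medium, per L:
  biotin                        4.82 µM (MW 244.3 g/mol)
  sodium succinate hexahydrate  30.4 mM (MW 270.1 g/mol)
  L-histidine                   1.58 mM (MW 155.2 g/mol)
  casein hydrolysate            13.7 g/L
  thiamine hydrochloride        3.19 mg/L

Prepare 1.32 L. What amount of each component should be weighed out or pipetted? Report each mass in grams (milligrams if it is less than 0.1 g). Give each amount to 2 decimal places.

Scale factor relative to 1 L: 1.32.
biotin: 4.82 µmol/L × 244.3 g/mol × 1.32 L ÷ 1000 = 1.55 mg
sodium succinate hexahydrate: 30.4 mmol/L × 270.1 g/mol × 1.32 L ÷ 1000 = 10.84 g
L-histidine: 1.58 mmol/L × 155.2 g/mol × 1.32 L ÷ 1000 = 0.32 g
casein hydrolysate: 13.7 g/L × 1.32 L = 18.08 g
thiamine hydrochloride: 3.19 mg/L × 1.32 L = 4.21 mg

biotin 1.55 mg; sodium succinate hexahydrate 10.84 g; L-histidine 0.32 g; casein hydrolysate 18.08 g; thiamine hydrochloride 4.21 mg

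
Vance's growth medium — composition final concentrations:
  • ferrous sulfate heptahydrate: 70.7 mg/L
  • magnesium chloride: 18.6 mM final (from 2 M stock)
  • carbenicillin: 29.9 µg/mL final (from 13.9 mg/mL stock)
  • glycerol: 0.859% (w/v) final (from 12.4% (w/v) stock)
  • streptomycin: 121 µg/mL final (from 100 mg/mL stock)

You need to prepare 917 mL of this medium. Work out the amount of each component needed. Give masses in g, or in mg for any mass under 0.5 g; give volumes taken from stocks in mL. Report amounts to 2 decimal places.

ferrous sulfate heptahydrate 64.83 mg; magnesium chloride 8.53 mL; carbenicillin 1.97 mL; glycerol 63.52 mL; streptomycin 1.11 mL

Target volume = 917 mL = 0.917 L.
ferrous sulfate heptahydrate: 70.7 mg/L × 0.917 L = 64.83 mg
magnesium chloride: V = C2·V2/C1 = 18.6 mM × 917 mL ÷ 2000 mM = 8.53 mL
carbenicillin: C1V1 = C2V2 → 29.9 µg/mL × 917 mL ÷ 13900 µg/mL = 1.97 mL
glycerol: dilute stock: 0.859% ÷ 12.4% × 917 mL = 63.52 mL
streptomycin: dilute stock: 121 µg/mL × 917 mL ÷ 100000 µg/mL = 1.11 mL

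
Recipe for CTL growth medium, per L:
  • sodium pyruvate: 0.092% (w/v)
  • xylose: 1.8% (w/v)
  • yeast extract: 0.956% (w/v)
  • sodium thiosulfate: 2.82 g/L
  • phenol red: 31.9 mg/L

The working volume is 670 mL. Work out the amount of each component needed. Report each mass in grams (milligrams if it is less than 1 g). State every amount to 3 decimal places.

sodium pyruvate 616.400 mg; xylose 12.060 g; yeast extract 6.405 g; sodium thiosulfate 1.889 g; phenol red 21.373 mg

Target volume = 670 mL = 0.67 L.
sodium pyruvate: 0.092% w/v = 0.92 g/L → 0.92 × 0.67 L = 0.6164 g = 616.400 mg
xylose: 1.8 g per 100 mL × 670 mL ÷ 100 = 12.060 g
yeast extract: 0.956% w/v = 9.56 g/L → 9.56 × 0.67 L = 6.405 g
sodium thiosulfate: 2.82 g/L × 0.67 L = 1.889 g
phenol red: 31.9 mg/L × 0.67 L = 21.373 mg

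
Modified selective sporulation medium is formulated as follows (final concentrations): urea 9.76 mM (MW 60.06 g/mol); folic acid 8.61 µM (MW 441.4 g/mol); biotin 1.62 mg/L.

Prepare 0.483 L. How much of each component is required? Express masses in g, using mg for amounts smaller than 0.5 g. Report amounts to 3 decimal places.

urea 283.128 mg; folic acid 1.836 mg; biotin 0.782 mg

Working volume: 0.483 L.
urea: 9.76 mmol/L × 60.06 mg/mmol × 0.483 L = 283.128 mg
folic acid: 8.61 µmol/L × 441.4 g/mol × 0.483 L ÷ 1000 = 1.836 mg
biotin: 1.62 mg/L × 0.483 L = 0.782 mg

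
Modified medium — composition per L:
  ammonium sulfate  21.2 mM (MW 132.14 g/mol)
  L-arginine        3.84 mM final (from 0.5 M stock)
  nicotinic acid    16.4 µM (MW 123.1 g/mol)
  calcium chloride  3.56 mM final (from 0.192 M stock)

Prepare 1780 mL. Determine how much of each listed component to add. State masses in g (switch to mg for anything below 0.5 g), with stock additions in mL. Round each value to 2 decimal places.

Target volume = 1780 mL = 1.78 L.
ammonium sulfate: 21.2 mmol/L × 132.14 g/mol × 1.78 L ÷ 1000 = 4.99 g
L-arginine: C1V1 = C2V2 → 3.84 mM × 1780 mL ÷ 500 mM = 13.67 mL
nicotinic acid: 16.4 µmol/L × 123.1 g/mol × 1.78 L ÷ 1000 = 3.59 mg
calcium chloride: V = C2·V2/C1 = 3.56 mM × 1780 mL ÷ 192 mM = 33.00 mL

ammonium sulfate 4.99 g; L-arginine 13.67 mL; nicotinic acid 3.59 mg; calcium chloride 33.00 mL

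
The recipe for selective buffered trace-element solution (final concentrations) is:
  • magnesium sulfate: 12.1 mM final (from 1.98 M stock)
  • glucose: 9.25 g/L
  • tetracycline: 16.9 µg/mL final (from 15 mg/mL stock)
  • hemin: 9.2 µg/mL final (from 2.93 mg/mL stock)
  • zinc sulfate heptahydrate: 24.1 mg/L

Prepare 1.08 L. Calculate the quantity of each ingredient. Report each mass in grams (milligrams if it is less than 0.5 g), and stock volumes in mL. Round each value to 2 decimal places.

Working volume: 1.08 L.
magnesium sulfate: dilute stock: 12.1 mM × 1080 mL ÷ 1980 mM = 6.60 mL
glucose: 9.25 g/L × 1.08 L = 9.99 g
tetracycline: C1V1 = C2V2 → 16.9 µg/mL × 1080 mL ÷ 15000 µg/mL = 1.22 mL
hemin: V = C2·V2/C1 = 9.2 µg/mL × 1080 mL ÷ 2930 µg/mL = 3.39 mL
zinc sulfate heptahydrate: 24.1 mg/L × 1.08 L = 26.03 mg

magnesium sulfate 6.60 mL; glucose 9.99 g; tetracycline 1.22 mL; hemin 3.39 mL; zinc sulfate heptahydrate 26.03 mg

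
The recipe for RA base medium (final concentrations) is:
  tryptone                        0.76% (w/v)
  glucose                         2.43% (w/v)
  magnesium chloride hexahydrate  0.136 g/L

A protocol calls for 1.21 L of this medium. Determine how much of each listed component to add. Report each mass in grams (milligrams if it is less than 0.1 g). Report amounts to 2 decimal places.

Scale factor relative to 1 L: 1.21.
tryptone: 0.76% w/v = 7.6 g/L → 7.6 × 1.21 L = 9.20 g
glucose: 2.43 g per 100 mL × 1210 mL ÷ 100 = 29.40 g
magnesium chloride hexahydrate: 0.136 g/L × 1.21 L = 0.16 g

tryptone 9.20 g; glucose 29.40 g; magnesium chloride hexahydrate 0.16 g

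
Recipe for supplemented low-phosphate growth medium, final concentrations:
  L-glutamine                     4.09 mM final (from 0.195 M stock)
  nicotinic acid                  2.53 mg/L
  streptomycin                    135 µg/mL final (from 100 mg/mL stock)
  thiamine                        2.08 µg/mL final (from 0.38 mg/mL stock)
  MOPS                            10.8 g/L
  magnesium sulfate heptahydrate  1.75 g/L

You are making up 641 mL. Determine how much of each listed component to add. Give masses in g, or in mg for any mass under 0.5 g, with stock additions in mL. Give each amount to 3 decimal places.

Target volume = 641 mL = 0.641 L.
L-glutamine: dilute stock: 4.09 mM × 641 mL ÷ 195 mM = 13.445 mL
nicotinic acid: 2.53 mg/L × 0.641 L = 1.622 mg
streptomycin: C1V1 = C2V2 → 135 µg/mL × 641 mL ÷ 100000 µg/mL = 0.865 mL
thiamine: dilute stock: 2.08 µg/mL × 641 mL ÷ 380 µg/mL = 3.509 mL
MOPS: 10.8 g/L × 0.641 L = 6.923 g
magnesium sulfate heptahydrate: 1.75 g/L × 0.641 L = 1.122 g

L-glutamine 13.445 mL; nicotinic acid 1.622 mg; streptomycin 0.865 mL; thiamine 3.509 mL; MOPS 6.923 g; magnesium sulfate heptahydrate 1.122 g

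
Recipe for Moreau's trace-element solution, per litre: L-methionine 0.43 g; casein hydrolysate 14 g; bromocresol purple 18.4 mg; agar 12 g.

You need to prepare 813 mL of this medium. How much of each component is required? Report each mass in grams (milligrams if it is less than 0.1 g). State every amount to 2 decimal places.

L-methionine 0.35 g; casein hydrolysate 11.38 g; bromocresol purple 14.96 mg; agar 9.76 g

Ratio of target to recipe volume: 813 / 1000 = 0.813.
L-methionine: 0.43 g × (813 mL / 1000 mL) = 0.35 g
casein hydrolysate: 14 g × (813 mL / 1000 mL) = 11.38 g
bromocresol purple: 18.4 mg × (813 mL / 1000 mL) = 14.96 mg
agar: 12 g × (813 mL / 1000 mL) = 9.76 g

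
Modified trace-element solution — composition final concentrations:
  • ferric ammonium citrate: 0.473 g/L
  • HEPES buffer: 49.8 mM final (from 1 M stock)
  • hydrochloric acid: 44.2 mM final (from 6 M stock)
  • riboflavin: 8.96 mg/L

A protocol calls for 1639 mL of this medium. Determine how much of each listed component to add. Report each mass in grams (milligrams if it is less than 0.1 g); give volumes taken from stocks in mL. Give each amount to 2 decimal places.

ferric ammonium citrate 0.78 g; HEPES buffer 81.62 mL; hydrochloric acid 12.07 mL; riboflavin 14.69 mg

Target volume = 1639 mL = 1.639 L.
ferric ammonium citrate: 0.473 g/L × 1.639 L = 0.78 g
HEPES buffer: dilute stock: 49.8 mM × 1639 mL ÷ 1000 mM = 81.62 mL
hydrochloric acid: dilute stock: 44.2 mM × 1639 mL ÷ 6000 mM = 12.07 mL
riboflavin: 8.96 mg/L × 1.639 L = 14.69 mg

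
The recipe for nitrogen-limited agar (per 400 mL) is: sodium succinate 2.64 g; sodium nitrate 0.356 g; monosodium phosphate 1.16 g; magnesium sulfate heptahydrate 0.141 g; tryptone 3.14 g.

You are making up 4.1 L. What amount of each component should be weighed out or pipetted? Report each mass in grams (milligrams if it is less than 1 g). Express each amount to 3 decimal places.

sodium succinate 27.060 g; sodium nitrate 3.649 g; monosodium phosphate 11.890 g; magnesium sulfate heptahydrate 1.445 g; tryptone 32.185 g

Ratio of target to recipe volume: 4100 / 400 = 10.25.
sodium succinate: 2.64 g × (4100 mL / 400 mL) = 27.060 g
sodium nitrate: 0.356 g × (4100 mL / 400 mL) = 3.649 g
monosodium phosphate: 1.16 g × (4100 mL / 400 mL) = 11.890 g
magnesium sulfate heptahydrate: 0.141 g × (4100 mL / 400 mL) = 1.445 g
tryptone: 3.14 g × (4100 mL / 400 mL) = 32.185 g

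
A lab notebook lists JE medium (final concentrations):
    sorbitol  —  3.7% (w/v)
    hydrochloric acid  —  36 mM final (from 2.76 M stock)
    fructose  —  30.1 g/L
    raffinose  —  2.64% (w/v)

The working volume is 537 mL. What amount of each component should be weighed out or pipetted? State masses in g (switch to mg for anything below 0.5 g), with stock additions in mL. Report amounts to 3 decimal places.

Working volume: 537 mL = 0.537 L.
sorbitol: 3.7% w/v = 37 g/L → 37 × 0.537 L = 19.869 g
hydrochloric acid: C1V1 = C2V2 → 36 mM × 537 mL ÷ 2760 mM = 7.004 mL
fructose: 30.1 g/L × 0.537 L = 16.164 g
raffinose: 2.64% w/v = 26.4 g/L → 26.4 × 0.537 L = 14.177 g

sorbitol 19.869 g; hydrochloric acid 7.004 mL; fructose 16.164 g; raffinose 14.177 g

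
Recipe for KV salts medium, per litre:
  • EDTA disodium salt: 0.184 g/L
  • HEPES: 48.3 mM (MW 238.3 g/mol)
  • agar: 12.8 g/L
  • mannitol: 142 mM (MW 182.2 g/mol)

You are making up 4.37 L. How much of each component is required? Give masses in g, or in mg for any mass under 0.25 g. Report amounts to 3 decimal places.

Working volume: 4.37 L.
EDTA disodium salt: 0.184 g/L × 4.37 L = 0.804 g
HEPES: 48.3 mmol/L × 238.3 g/mol × 4.37 L ÷ 1000 = 50.298 g
agar: 12.8 g/L × 4.37 L = 55.936 g
mannitol: 142 mmol/L × 182.2 g/mol × 4.37 L ÷ 1000 = 113.062 g

EDTA disodium salt 0.804 g; HEPES 50.298 g; agar 55.936 g; mannitol 113.062 g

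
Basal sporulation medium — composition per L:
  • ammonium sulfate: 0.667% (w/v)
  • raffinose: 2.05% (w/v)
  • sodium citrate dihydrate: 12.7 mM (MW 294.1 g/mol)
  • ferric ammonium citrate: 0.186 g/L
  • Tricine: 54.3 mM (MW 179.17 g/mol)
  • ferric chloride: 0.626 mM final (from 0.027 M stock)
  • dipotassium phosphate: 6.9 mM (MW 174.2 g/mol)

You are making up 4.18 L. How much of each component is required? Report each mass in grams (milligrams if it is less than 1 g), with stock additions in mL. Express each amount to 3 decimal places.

Working volume: 4.18 L.
ammonium sulfate: 0.667% w/v = 6.67 g/L → 6.67 × 4.18 L = 27.881 g
raffinose: 2.05 g per 100 mL × 4180 mL ÷ 100 = 85.690 g
sodium citrate dihydrate: 12.7 mmol/L × 294.1 g/mol × 4.18 L ÷ 1000 = 15.613 g
ferric ammonium citrate: 0.186 g/L × 4.18 L = 0.77748 g = 777.480 mg
Tricine: 54.3 mmol/L × 179.17 g/mol × 4.18 L ÷ 1000 = 40.667 g
ferric chloride: C1V1 = C2V2 → 0.626 mM × 4180 mL ÷ 27 mM = 96.914 mL
dipotassium phosphate: 6.9 mmol/L × 174.2 g/mol × 4.18 L ÷ 1000 = 5.024 g

ammonium sulfate 27.881 g; raffinose 85.690 g; sodium citrate dihydrate 15.613 g; ferric ammonium citrate 777.480 mg; Tricine 40.667 g; ferric chloride 96.914 mL; dipotassium phosphate 5.024 g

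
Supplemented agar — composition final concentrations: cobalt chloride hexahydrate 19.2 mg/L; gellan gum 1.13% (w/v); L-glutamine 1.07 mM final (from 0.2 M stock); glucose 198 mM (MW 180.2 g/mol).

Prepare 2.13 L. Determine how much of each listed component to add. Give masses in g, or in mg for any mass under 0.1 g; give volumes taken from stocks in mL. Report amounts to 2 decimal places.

cobalt chloride hexahydrate 40.90 mg; gellan gum 24.07 g; L-glutamine 11.40 mL; glucose 76.00 g

Scale factor relative to 1 L: 2.13.
cobalt chloride hexahydrate: 19.2 mg/L × 2.13 L = 40.90 mg
gellan gum: 1.13% w/v = 11.3 g/L → 11.3 × 2.13 L = 24.07 g
L-glutamine: V = C2·V2/C1 = 1.07 mM × 2130 mL ÷ 200 mM = 11.40 mL
glucose: 198 mmol/L × 180.2 g/mol × 2.13 L ÷ 1000 = 76.00 g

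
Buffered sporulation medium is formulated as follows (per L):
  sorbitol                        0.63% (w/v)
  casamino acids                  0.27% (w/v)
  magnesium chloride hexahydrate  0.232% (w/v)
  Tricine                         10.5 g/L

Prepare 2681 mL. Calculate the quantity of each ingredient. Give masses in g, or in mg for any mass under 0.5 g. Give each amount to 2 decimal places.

Target volume = 2681 mL = 2.681 L.
sorbitol: 0.63% w/v = 6.3 g/L → 6.3 × 2.681 L = 16.89 g
casamino acids: 0.27% w/v = 2.7 g/L → 2.7 × 2.681 L = 7.24 g
magnesium chloride hexahydrate: 0.232 g per 100 mL × 2681 mL ÷ 100 = 6.22 g
Tricine: 10.5 g/L × 2.681 L = 28.15 g

sorbitol 16.89 g; casamino acids 7.24 g; magnesium chloride hexahydrate 6.22 g; Tricine 28.15 g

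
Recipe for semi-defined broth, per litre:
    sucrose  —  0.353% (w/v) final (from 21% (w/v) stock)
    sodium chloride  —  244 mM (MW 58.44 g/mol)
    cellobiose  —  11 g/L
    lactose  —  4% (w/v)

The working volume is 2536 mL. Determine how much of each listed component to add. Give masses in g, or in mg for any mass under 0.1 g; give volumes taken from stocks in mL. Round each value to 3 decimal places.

Target volume = 2536 mL = 2.536 L.
sucrose: V = C2·V2/C1 = 0.353% ÷ 21% × 2536 mL = 42.629 mL
sodium chloride: 244 mmol/L × 58.44 g/mol × 2.536 L ÷ 1000 = 36.162 g
cellobiose: 11 g/L × 2.536 L = 27.896 g
lactose: 4 g per 100 mL × 2536 mL ÷ 100 = 101.440 g

sucrose 42.629 mL; sodium chloride 36.162 g; cellobiose 27.896 g; lactose 101.440 g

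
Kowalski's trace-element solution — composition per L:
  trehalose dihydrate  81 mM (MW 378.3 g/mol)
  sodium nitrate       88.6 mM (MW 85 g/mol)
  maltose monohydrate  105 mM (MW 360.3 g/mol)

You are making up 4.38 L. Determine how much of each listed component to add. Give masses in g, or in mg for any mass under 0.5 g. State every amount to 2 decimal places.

trehalose dihydrate 134.21 g; sodium nitrate 32.99 g; maltose monohydrate 165.70 g

Scale factor relative to 1 L: 4.38.
trehalose dihydrate: 81 mmol/L × 378.3 g/mol × 4.38 L ÷ 1000 = 134.21 g
sodium nitrate: 88.6 mmol/L × 85 g/mol × 4.38 L ÷ 1000 = 32.99 g
maltose monohydrate: 105 mmol/L × 360.3 g/mol × 4.38 L ÷ 1000 = 165.70 g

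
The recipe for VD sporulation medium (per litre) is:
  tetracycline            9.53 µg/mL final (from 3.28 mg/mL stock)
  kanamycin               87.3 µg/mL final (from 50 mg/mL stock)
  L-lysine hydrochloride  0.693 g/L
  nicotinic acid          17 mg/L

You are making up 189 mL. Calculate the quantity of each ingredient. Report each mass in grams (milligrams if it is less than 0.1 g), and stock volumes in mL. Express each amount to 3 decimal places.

Target volume = 189 mL = 0.189 L.
tetracycline: V = C2·V2/C1 = 9.53 µg/mL × 189 mL ÷ 3280 µg/mL = 0.549 mL
kanamycin: C1V1 = C2V2 → 87.3 µg/mL × 189 mL ÷ 50000 µg/mL = 0.330 mL
L-lysine hydrochloride: 0.693 g/L × 0.189 L = 0.131 g
nicotinic acid: 17 mg/L × 0.189 L = 3.213 mg

tetracycline 0.549 mL; kanamycin 0.330 mL; L-lysine hydrochloride 0.131 g; nicotinic acid 3.213 mg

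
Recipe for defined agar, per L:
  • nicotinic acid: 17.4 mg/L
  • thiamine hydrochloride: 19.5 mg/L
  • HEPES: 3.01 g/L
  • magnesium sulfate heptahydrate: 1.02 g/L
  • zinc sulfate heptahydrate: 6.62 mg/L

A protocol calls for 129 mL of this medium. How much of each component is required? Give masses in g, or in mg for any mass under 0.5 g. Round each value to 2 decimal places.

Scale factor relative to 1 L: 0.129.
nicotinic acid: 17.4 mg/L × 0.129 L = 2.24 mg
thiamine hydrochloride: 19.5 mg/L × 0.129 L = 2.52 mg
HEPES: 3.01 g/L × 0.129 L = 0.38829 g = 388.29 mg
magnesium sulfate heptahydrate: 1.02 g/L × 0.129 L = 0.13158 g = 131.58 mg
zinc sulfate heptahydrate: 6.62 mg/L × 0.129 L = 0.85 mg

nicotinic acid 2.24 mg; thiamine hydrochloride 2.52 mg; HEPES 388.29 mg; magnesium sulfate heptahydrate 131.58 mg; zinc sulfate heptahydrate 0.85 mg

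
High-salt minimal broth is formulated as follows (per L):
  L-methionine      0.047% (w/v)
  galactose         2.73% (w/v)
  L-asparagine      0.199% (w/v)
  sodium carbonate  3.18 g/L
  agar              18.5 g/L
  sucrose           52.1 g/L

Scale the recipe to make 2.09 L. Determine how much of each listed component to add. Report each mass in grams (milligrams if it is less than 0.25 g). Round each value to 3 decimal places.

L-methionine 0.982 g; galactose 57.057 g; L-asparagine 4.159 g; sodium carbonate 6.646 g; agar 38.665 g; sucrose 108.889 g

Scale factor relative to 1 L: 2.09.
L-methionine: 0.047% w/v = 0.47 g/L → 0.47 × 2.09 L = 0.982 g
galactose: 2.73 g per 100 mL × 2090 mL ÷ 100 = 57.057 g
L-asparagine: 0.199% w/v = 1.99 g/L → 1.99 × 2.09 L = 4.159 g
sodium carbonate: 3.18 g/L × 2.09 L = 6.646 g
agar: 18.5 g/L × 2.09 L = 38.665 g
sucrose: 52.1 g/L × 2.09 L = 108.889 g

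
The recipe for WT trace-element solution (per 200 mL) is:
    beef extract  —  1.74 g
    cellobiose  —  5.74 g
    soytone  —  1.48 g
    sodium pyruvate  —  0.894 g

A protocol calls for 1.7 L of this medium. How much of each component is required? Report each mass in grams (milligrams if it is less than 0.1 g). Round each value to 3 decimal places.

beef extract 14.790 g; cellobiose 48.790 g; soytone 12.580 g; sodium pyruvate 7.599 g

Scale factor = 1700 mL / 200 mL = 8.5.
beef extract: 1.74 g × (1700 mL / 200 mL) = 14.790 g
cellobiose: 5.74 g × (1700 mL / 200 mL) = 48.790 g
soytone: 1.48 g × (1700 mL / 200 mL) = 12.580 g
sodium pyruvate: 0.894 g × (1700 mL / 200 mL) = 7.599 g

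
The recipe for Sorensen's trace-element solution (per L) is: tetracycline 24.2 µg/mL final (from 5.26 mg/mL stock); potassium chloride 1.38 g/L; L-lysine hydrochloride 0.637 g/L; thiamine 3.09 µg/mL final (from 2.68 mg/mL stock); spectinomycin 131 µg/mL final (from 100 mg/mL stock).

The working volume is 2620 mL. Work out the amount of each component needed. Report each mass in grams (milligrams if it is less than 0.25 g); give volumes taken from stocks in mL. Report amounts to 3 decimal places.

Scale factor relative to 1 L: 2.62.
tetracycline: C1V1 = C2V2 → 24.2 µg/mL × 2620 mL ÷ 5260 µg/mL = 12.054 mL
potassium chloride: 1.38 g/L × 2.62 L = 3.616 g
L-lysine hydrochloride: 0.637 g/L × 2.62 L = 1.669 g
thiamine: dilute stock: 3.09 µg/mL × 2620 mL ÷ 2680 µg/mL = 3.021 mL
spectinomycin: V = C2·V2/C1 = 131 µg/mL × 2620 mL ÷ 100000 µg/mL = 3.432 mL

tetracycline 12.054 mL; potassium chloride 3.616 g; L-lysine hydrochloride 1.669 g; thiamine 3.021 mL; spectinomycin 3.432 mL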